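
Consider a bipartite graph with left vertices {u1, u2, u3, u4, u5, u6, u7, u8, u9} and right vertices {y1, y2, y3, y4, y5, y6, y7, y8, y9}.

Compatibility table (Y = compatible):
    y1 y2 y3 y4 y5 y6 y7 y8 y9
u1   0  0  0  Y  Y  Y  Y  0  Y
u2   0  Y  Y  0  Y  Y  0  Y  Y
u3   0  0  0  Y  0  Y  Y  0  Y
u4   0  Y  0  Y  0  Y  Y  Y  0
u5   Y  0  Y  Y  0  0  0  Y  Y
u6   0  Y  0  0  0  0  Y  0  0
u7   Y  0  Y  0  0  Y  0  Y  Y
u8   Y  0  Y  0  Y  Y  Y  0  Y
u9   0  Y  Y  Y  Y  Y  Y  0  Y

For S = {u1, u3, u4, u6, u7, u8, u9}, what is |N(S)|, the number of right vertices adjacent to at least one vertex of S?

The union of neighbours of {u1, u3, u4, u6, u7, u8, u9} is {y1, y2, y3, y4, y5, y6, y7, y8, y9}, which has 9 elements.
Since |N(S)| = 9 ≥ |S| = 7, Hall's condition holds for this subset.

9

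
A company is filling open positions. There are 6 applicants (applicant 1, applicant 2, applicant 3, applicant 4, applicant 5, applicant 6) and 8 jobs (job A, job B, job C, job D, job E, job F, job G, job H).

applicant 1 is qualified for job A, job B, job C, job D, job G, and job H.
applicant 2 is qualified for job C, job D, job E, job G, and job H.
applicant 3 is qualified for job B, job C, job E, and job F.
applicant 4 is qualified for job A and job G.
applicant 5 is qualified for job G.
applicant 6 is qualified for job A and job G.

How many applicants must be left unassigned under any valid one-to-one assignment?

1

A valid assignment of size 5: applicant 1→job H, applicant 2→job D, applicant 3→job F, applicant 4→job A, applicant 5→job G.
The set {applicant 4, applicant 5, applicant 6} has only 2 neighbours ({job A, job G}), so by Hall's theorem at most 5 of the 6 applicants can be matched.
That matches 5 of the 6, leaving 1 unmatched; no matching can do better.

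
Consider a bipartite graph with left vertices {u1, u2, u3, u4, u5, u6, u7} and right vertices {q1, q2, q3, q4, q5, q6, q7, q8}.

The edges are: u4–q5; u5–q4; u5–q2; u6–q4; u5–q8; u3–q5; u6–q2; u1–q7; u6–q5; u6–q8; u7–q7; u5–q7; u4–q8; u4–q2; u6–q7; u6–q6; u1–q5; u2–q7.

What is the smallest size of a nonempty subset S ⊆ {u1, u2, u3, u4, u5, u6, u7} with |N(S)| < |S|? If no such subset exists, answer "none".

Take S = {u2, u7}. Its neighbourhood is {q7}, so |N(S)| = 1 < |S| = 2.
No single vertex violates Hall's condition since each has at least one neighbour, so 2 is the minimum.

2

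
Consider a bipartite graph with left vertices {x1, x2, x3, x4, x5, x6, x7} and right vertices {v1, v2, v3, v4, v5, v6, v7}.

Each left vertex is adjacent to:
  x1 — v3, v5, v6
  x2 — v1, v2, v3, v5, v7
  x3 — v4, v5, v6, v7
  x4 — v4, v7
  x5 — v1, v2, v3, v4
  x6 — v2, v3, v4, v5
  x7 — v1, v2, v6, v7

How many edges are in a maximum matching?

A valid assignment of size 7: x1→v3, x2→v5, x3→v6, x4→v7, x5→v1, x6→v4, x7→v2.
This saturates every left vertex, so 7 is the maximum.

7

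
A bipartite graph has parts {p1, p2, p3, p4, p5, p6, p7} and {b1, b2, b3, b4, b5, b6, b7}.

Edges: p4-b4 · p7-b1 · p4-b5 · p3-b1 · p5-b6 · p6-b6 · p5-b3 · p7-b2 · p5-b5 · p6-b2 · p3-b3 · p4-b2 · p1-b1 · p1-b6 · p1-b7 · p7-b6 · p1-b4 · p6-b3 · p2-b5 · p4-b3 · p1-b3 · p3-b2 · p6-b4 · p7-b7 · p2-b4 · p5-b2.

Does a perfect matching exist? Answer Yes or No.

Yes

For example, pair p1–b7, p2–b5, p3–b1, p4–b2, p5–b3, p6–b4, p7–b6.
All 7 left vertices are covered.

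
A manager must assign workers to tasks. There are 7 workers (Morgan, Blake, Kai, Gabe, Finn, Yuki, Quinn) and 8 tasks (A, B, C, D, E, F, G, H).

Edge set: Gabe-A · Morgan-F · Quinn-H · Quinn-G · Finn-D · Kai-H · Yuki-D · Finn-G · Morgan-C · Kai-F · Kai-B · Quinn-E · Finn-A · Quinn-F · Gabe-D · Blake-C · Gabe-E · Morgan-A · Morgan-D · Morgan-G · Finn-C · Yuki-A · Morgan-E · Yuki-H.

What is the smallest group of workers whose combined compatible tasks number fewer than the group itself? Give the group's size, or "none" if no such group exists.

A matching saturating every worker exists, for instance Morgan→A, Blake→C, Kai→B, Gabe→E, Finn→G, Yuki→D, Quinn→H.
By Hall's marriage theorem, this means |N(S)| ≥ |S| for every subset S, so no violating subset exists.

none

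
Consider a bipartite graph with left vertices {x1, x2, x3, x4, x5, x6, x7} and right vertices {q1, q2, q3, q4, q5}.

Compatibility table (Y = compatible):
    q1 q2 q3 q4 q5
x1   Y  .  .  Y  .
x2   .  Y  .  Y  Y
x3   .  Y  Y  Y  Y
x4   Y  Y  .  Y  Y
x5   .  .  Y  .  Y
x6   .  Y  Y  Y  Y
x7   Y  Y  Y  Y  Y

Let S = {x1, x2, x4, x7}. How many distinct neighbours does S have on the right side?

5

The union of neighbours of {x1, x2, x4, x7} is {q1, q2, q3, q4, q5}, which has 5 elements.
Since |N(S)| = 5 ≥ |S| = 4, Hall's condition holds for this subset.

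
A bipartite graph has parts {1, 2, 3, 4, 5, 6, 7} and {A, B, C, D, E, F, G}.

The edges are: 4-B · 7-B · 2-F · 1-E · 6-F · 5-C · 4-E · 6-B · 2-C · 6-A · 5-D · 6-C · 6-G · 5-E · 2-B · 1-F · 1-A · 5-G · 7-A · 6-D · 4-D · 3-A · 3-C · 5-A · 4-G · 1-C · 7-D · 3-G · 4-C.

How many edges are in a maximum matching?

7

For example, pair 1→E, 2→F, 3→C, 4→G, 5→D, 6→A, 7→B.
All 7 left vertices are matched, so no larger matching exists.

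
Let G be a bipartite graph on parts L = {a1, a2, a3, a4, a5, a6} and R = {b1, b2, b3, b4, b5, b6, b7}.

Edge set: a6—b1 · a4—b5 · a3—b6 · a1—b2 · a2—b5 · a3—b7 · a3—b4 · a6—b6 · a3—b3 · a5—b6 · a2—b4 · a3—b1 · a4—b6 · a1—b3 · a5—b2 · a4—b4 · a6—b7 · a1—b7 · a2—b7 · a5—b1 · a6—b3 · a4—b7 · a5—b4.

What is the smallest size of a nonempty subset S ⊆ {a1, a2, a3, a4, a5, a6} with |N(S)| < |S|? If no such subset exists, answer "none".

none

A matching saturating every left vertex exists, for instance a1→b7, a2→b5, a3→b1, a4→b6, a5→b4, a6→b3.
By Hall's marriage theorem, this means |N(S)| ≥ |S| for every subset S, so no violating subset exists.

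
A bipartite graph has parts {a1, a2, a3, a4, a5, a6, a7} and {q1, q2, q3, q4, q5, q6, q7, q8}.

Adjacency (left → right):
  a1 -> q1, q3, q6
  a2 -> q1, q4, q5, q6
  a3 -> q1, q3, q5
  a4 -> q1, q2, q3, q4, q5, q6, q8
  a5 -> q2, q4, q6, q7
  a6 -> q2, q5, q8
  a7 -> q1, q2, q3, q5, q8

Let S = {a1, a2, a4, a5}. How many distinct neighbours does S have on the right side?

The union of neighbours of {a1, a2, a4, a5} is {q1, q2, q3, q4, q5, q6, q7, q8}, which has 8 elements.
Since |N(S)| = 8 ≥ |S| = 4, Hall's condition holds for this subset.

8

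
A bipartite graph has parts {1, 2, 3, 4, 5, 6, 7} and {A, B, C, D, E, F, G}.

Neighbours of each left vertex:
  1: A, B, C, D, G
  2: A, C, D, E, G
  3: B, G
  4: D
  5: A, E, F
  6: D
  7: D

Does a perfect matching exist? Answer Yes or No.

The set {4, 6, 7} has only 1 neighbour ({D}), so by Hall's theorem at most 5 of the 7 left vertices can be matched.
Hence no matching covers every left vertex.

No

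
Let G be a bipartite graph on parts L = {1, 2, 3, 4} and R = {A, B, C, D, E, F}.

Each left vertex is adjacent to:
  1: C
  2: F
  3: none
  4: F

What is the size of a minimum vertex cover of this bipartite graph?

2

{1, F} is a vertex cover of size 2: every edge has an endpoint in this set.
No smaller cover exists because 1–C, 2–F is a matching of size 2, and a cover must include an endpoint of each of these disjoint edges (König's theorem).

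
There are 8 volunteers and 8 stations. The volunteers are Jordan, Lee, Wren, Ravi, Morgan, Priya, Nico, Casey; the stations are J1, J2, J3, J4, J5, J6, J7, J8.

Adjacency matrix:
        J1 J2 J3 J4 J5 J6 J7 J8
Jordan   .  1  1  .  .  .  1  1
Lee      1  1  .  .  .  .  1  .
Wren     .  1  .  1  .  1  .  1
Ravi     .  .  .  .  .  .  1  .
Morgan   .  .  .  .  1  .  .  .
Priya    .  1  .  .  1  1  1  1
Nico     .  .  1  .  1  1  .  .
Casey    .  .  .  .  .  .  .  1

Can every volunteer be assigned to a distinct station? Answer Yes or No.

For example, pair Jordan-J3, Lee-J1, Wren-J4, Ravi-J7, Morgan-J5, Priya-J2, Nico-J6, Casey-J8.
All 8 volunteers are covered.

Yes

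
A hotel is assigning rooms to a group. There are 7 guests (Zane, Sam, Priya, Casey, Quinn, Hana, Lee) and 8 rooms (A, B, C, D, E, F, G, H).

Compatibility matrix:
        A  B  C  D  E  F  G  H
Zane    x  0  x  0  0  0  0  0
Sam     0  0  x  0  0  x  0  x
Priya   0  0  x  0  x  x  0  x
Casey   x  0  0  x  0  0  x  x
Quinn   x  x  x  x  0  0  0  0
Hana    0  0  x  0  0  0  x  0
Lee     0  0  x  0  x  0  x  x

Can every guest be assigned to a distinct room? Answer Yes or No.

A valid assignment of size 7: Zane-A, Sam-F, Priya-H, Casey-G, Quinn-B, Hana-C, Lee-E.
All 7 guests are covered.

Yes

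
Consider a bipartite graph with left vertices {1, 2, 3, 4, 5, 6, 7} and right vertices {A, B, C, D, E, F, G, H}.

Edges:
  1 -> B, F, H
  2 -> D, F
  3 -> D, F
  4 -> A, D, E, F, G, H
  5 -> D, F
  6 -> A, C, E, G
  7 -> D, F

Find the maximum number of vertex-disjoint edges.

5

A valid assignment of size 5: 1→B, 2→D, 3→F, 4→G, 6→E.
The set {2, 3, 5, 7} has only 2 neighbours ({D, F}), so by Hall's theorem at most 5 of the 7 left vertices can be matched.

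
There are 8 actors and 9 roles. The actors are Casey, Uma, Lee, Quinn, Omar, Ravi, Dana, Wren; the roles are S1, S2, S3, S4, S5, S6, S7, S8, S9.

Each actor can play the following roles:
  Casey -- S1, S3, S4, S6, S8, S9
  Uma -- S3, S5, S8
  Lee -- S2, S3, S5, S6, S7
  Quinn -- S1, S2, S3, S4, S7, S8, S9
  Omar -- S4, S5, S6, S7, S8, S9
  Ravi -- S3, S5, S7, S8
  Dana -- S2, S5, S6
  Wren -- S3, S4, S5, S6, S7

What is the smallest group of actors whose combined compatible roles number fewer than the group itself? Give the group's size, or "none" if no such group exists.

none

A matching saturating every actor exists, for instance Casey→S4, Uma→S8, Lee→S3, Quinn→S2, Omar→S9, Ravi→S5, Dana→S6, Wren→S7.
By Hall's marriage theorem, this means |N(S)| ≥ |S| for every subset S, so no violating subset exists.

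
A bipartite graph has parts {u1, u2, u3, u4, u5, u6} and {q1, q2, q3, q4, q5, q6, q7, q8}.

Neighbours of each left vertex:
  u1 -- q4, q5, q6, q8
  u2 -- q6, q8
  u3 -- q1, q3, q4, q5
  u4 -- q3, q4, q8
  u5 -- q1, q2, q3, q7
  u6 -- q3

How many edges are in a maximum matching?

6

One maximum matching: u1→q5, u2→q6, u3→q4, u4→q8, u5→q2, u6→q3.
All 6 left vertices are matched, so no larger matching exists.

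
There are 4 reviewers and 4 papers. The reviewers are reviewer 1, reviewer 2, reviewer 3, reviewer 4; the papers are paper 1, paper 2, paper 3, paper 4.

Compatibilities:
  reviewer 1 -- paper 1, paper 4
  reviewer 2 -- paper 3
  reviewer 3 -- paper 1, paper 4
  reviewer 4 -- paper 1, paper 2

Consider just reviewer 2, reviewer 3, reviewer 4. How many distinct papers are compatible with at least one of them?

The union of neighbours of {reviewer 2, reviewer 3, reviewer 4} is {paper 1, paper 2, paper 3, paper 4}, which has 4 elements.
Since |N(S)| = 4 ≥ |S| = 3, Hall's condition holds for this subset.

4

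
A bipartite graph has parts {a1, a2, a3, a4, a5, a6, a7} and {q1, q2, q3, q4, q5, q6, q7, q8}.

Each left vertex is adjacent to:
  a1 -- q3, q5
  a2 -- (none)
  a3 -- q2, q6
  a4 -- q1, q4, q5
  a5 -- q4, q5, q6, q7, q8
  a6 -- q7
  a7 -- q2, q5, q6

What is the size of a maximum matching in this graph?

A valid assignment of size 6: a1→q3, a3→q6, a4→q5, a5→q4, a6→q7, a7→q2.
The set {a2} has only 0 neighbours (∅), so by Hall's theorem at most 6 of the 7 left vertices can be matched.

6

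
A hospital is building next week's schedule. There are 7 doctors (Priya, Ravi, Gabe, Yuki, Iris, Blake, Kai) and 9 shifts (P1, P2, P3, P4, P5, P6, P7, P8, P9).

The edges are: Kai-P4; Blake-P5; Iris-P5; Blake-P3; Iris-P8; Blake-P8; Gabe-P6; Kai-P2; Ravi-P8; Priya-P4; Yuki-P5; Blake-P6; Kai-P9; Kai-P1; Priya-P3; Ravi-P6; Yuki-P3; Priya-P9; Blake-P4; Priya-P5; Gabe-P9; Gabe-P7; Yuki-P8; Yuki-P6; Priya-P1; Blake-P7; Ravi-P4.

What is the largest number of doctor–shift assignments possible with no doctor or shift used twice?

For example, pair Priya-P3, Ravi-P6, Gabe-P9, Yuki-P8, Iris-P5, Blake-P7, Kai-P1.
This saturates every doctor, so 7 is the maximum.

7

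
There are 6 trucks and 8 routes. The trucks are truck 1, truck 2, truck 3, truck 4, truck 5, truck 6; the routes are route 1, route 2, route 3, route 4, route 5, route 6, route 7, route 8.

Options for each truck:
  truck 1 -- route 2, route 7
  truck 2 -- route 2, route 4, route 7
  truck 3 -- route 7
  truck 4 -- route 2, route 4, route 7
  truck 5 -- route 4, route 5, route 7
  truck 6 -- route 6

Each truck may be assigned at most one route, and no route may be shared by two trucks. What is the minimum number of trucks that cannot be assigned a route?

For example, pair truck 1–route 2, truck 2–route 4, truck 3–route 7, truck 5–route 5, truck 6–route 6.
The set {truck 1, truck 2, truck 3, truck 4} has only 3 neighbours ({route 2, route 4, route 7}), so by Hall's theorem at most 5 of the 6 trucks can be matched.
That matches 5 of the 6, leaving 1 unmatched; no matching can do better.

1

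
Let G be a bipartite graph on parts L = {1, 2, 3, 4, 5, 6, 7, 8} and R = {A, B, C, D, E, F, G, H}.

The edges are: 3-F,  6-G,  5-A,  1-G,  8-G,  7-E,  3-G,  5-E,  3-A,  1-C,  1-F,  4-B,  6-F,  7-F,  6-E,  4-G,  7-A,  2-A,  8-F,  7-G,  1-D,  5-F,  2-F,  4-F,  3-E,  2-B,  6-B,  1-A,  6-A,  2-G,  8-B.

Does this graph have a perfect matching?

No

The set {2, 3, 4, 5, 6, 7, 8} has only 5 neighbours ({A, B, E, F, G}), so by Hall's theorem at most 6 of the 8 left vertices can be matched.
Hence no matching covers every left vertex.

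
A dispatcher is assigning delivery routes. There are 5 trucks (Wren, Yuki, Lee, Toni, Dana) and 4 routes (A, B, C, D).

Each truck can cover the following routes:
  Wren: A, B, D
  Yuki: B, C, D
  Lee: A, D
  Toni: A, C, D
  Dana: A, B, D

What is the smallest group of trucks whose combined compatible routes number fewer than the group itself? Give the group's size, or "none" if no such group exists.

5

Take S = {Wren, Yuki, Lee, Toni, Dana}. Its neighbourhood is {A, B, C, D}, so |N(S)| = 4 < |S| = 5.
Every subset of size less than 5 has at least as many neighbours as members, so 5 is the minimum.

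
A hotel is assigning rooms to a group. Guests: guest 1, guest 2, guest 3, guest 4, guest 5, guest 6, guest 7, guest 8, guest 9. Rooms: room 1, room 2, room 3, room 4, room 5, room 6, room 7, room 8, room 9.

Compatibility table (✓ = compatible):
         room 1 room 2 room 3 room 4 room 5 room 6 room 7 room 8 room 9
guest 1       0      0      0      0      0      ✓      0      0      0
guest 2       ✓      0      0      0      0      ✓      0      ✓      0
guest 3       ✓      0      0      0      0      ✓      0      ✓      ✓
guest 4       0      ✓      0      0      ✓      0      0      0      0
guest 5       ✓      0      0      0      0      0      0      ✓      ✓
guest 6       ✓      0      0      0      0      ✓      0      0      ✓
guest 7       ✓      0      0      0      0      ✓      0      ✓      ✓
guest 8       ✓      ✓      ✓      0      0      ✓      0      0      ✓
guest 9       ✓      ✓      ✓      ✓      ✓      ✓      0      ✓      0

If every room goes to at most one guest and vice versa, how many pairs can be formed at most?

7

A valid assignment of size 7: guest 1-room 6, guest 2-room 1, guest 3-room 9, guest 4-room 5, guest 5-room 8, guest 8-room 2, guest 9-room 4.
The set {guest 1, guest 2, guest 3, guest 5, guest 6, guest 7} has only 4 neighbours ({room 1, room 6, room 8, room 9}), so by Hall's theorem at most 7 of the 9 guests can be matched.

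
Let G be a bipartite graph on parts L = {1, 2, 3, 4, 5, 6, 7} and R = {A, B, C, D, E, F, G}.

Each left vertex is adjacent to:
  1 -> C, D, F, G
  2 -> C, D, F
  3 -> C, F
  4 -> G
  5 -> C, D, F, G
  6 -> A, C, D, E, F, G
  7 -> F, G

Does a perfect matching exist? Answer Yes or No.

The set {1, 2, 3, 4, 5, 7} has only 4 neighbours ({C, D, F, G}), so by Hall's theorem at most 5 of the 7 left vertices can be matched.
Hence no matching covers every left vertex.

No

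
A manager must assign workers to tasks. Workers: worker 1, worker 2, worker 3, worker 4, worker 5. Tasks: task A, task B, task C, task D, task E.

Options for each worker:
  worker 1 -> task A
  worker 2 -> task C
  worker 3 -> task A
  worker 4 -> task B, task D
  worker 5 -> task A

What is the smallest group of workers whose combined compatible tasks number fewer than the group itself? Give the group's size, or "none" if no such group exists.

Take S = {worker 1, worker 3}. Its neighbourhood is {task A}, so |N(S)| = 1 < |S| = 2.
No single vertex violates Hall's condition since each has at least one neighbour, so 2 is the minimum.

2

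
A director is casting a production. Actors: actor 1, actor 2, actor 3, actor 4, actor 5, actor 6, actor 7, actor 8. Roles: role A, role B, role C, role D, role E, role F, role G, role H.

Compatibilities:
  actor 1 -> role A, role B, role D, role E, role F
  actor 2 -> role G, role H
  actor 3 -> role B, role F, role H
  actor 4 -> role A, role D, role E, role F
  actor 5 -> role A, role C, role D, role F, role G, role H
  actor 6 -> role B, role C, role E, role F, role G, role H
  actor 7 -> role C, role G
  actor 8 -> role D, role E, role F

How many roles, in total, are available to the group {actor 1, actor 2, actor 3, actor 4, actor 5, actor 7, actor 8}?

8

The union of neighbours of {actor 1, actor 2, actor 3, actor 4, actor 5, actor 7, actor 8} is {role A, role B, role C, role D, role E, role F, role G, role H}, which has 8 elements.
Since |N(S)| = 8 ≥ |S| = 7, Hall's condition holds for this subset.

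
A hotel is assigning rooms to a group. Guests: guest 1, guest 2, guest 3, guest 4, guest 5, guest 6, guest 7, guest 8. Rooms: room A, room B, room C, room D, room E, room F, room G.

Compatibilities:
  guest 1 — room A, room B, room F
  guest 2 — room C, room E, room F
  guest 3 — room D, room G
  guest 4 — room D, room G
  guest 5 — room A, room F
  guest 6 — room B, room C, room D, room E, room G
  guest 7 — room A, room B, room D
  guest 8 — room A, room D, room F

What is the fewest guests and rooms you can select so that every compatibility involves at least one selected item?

7

{guest 2, guest 6, room A, room B, room D, room F, room G} is a vertex cover of size 7: every edge has an endpoint in this set.
No smaller cover exists because guest 1–room F, guest 2–room E, guest 3–room D, guest 4–room G, guest 5–room A, guest 6–room C, guest 7–room B is a matching of size 7, and a cover must include an endpoint of each of these disjoint edges (König's theorem).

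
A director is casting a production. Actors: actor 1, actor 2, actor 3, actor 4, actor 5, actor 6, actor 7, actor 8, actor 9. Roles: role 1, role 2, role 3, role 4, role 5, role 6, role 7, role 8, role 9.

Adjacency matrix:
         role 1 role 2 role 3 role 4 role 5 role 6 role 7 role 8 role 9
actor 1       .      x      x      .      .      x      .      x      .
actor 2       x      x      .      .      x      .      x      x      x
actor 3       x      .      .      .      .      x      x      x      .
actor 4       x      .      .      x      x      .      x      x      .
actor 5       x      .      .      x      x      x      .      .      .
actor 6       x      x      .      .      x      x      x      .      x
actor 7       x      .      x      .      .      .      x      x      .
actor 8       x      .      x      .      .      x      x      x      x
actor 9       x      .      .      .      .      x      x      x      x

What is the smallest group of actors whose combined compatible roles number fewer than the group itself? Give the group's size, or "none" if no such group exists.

A matching saturating every actor exists, for instance actor 1→role 2, actor 2→role 8, actor 3→role 6, actor 4→role 4, actor 5→role 5, actor 6→role 9, actor 7→role 3, actor 8→role 1, actor 9→role 7.
By Hall's marriage theorem, this means |N(S)| ≥ |S| for every subset S, so no violating subset exists.

none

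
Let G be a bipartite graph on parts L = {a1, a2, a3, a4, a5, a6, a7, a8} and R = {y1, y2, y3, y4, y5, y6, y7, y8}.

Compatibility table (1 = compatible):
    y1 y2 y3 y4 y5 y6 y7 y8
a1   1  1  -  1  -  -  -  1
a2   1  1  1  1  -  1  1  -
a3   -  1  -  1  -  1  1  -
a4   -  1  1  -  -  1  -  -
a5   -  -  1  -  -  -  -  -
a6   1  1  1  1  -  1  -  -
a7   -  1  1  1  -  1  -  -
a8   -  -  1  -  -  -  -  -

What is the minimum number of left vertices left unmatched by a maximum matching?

For example, pair a1-y8, a2-y1, a3-y7, a4-y6, a5-y3, a6-y4, a7-y2.
The set {a5, a8} has only 1 neighbour ({y3}), so by Hall's theorem at most 7 of the 8 left vertices can be matched.
That matches 7 of the 8, leaving 1 unmatched; no matching can do better.

1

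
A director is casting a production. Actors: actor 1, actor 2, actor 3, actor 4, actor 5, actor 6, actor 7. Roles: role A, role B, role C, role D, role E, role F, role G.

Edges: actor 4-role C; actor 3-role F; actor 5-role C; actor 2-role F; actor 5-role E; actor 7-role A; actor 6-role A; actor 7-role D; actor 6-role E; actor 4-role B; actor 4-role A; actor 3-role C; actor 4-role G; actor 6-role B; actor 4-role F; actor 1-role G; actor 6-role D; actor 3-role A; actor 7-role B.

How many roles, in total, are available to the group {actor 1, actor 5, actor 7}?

6

The union of neighbours of {actor 1, actor 5, actor 7} is {role A, role B, role C, role D, role E, role G}, which has 6 elements.
Since |N(S)| = 6 ≥ |S| = 3, Hall's condition holds for this subset.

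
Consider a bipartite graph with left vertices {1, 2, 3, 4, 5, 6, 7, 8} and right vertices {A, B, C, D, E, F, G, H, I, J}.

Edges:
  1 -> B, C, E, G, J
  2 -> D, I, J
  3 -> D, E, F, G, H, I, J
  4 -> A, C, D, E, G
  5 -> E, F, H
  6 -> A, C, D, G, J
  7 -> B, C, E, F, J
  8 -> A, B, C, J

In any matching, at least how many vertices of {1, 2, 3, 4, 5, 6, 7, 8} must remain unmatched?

One maximum matching: 1→E, 2→D, 3→H, 4→A, 5→F, 6→G, 7→J, 8→B.
All 8 left vertices are matched, so no larger matching exists.
That matches 8 of the 8, leaving 0 unmatched; no matching can do better.

0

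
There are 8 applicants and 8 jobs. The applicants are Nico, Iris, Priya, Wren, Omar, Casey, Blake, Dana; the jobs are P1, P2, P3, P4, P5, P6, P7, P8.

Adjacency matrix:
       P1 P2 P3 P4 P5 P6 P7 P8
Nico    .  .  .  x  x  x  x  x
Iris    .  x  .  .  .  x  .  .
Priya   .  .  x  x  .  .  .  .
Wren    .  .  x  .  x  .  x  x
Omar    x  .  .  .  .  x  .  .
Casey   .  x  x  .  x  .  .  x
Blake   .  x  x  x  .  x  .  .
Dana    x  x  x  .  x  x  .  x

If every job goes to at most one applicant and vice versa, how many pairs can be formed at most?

One maximum matching: Nico→P8, Iris→P2, Priya→P3, Wren→P7, Omar→P6, Casey→P5, Blake→P4, Dana→P1.
This saturates every applicant, so 8 is the maximum.

8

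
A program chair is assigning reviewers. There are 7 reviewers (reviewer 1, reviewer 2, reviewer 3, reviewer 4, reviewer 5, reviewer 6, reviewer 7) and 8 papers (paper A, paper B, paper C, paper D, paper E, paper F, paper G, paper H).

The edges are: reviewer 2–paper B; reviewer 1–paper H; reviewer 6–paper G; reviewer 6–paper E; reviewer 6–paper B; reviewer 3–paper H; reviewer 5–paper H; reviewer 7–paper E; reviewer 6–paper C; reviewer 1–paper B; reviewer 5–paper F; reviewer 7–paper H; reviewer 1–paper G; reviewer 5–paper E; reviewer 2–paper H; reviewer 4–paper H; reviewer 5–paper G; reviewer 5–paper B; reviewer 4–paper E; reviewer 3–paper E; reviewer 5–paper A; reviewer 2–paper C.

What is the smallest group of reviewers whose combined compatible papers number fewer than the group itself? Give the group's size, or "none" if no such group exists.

Take S = {reviewer 3, reviewer 4, reviewer 7}. Its neighbourhood is {paper E, paper H}, so |N(S)| = 2 < |S| = 3.
Every subset of size less than 3 has at least as many neighbours as members, so 3 is the minimum.

3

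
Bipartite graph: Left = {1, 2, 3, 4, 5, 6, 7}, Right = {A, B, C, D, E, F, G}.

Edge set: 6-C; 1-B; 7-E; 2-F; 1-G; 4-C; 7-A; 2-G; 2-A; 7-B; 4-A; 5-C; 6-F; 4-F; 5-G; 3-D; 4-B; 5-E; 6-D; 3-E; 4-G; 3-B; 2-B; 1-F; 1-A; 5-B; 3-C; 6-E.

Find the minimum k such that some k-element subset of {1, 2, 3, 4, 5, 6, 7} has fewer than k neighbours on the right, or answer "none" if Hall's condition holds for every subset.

none

A matching saturating every left vertex exists, for instance 1→F, 2→G, 3→E, 4→A, 5→C, 6→D, 7→B.
By Hall's marriage theorem, this means |N(S)| ≥ |S| for every subset S, so no violating subset exists.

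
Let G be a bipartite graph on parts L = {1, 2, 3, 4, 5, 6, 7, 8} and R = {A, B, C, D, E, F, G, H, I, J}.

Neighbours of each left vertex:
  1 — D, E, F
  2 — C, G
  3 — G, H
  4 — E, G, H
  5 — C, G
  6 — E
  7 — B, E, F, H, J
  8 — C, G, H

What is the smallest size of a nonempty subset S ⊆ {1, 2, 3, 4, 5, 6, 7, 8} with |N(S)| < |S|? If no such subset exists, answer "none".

4

Take S = {2, 3, 5, 8}. Its neighbourhood is {C, G, H}, so |N(S)| = 3 < |S| = 4.
Every subset of size less than 4 has at least as many neighbours as members, so 4 is the minimum.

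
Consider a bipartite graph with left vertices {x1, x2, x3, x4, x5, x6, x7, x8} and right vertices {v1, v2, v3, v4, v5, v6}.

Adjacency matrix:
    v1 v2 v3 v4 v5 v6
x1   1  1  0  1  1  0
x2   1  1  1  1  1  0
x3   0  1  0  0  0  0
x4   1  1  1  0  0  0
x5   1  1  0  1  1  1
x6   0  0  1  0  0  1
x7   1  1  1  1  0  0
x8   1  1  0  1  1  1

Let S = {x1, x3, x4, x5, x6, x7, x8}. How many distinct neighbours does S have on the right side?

6

The union of neighbours of {x1, x3, x4, x5, x6, x7, x8} is {v1, v2, v3, v4, v5, v6}, which has 6 elements.
Since |N(S)| = 6 < |S| = 7, Hall's condition fails for this subset.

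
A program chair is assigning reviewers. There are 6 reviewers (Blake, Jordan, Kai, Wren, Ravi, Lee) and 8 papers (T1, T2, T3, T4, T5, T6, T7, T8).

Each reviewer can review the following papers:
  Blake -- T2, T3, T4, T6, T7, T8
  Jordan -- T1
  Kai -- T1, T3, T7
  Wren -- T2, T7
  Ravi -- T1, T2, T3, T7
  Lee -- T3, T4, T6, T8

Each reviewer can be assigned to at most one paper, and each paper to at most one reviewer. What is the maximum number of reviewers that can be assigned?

6

One maximum matching: Blake-T4, Jordan-T1, Kai-T3, Wren-T7, Ravi-T2, Lee-T8.
All 6 reviewers are matched, so no larger matching exists.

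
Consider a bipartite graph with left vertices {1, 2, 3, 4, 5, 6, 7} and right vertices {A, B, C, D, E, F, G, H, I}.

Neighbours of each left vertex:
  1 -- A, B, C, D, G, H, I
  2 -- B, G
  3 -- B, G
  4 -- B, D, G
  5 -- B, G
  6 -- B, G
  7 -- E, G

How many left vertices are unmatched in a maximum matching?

One maximum matching: 1-A, 2-G, 3-B, 4-D, 7-E.
The set {2, 3, 5, 6} has only 2 neighbours ({B, G}), so by Hall's theorem at most 5 of the 7 left vertices can be matched.
That matches 5 of the 7, leaving 2 unmatched; no matching can do better.

2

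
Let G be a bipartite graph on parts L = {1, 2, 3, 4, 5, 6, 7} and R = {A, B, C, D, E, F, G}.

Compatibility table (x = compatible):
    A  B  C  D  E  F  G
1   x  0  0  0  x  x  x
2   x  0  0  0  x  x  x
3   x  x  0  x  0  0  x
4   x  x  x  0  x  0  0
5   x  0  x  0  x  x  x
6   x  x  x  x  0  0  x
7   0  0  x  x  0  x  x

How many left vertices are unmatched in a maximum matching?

One maximum matching: 1–E, 2–G, 3–D, 4–B, 5–C, 6–A, 7–F.
All 7 left vertices are matched, so no larger matching exists.
That matches 7 of the 7, leaving 0 unmatched; no matching can do better.

0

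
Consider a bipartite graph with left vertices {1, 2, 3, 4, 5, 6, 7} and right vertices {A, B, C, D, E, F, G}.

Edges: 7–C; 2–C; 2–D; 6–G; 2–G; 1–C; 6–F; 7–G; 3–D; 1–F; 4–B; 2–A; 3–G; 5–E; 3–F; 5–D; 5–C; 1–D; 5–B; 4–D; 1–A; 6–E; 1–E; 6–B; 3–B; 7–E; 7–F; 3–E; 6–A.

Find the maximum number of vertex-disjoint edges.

A valid assignment of size 7: 1→F, 2→C, 3→G, 4→D, 5→B, 6→A, 7→E.
This saturates every left vertex, so 7 is the maximum.

7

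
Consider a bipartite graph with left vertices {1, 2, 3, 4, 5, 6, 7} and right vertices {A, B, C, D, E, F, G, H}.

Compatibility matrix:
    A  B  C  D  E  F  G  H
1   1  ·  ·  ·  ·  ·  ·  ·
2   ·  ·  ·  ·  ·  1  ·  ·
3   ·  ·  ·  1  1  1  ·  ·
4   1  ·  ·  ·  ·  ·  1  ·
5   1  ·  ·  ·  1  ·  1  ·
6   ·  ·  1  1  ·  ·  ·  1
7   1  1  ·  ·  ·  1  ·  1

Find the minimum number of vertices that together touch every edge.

The 7 edges 1–A, 2–F, 3–D, 4–G, 5–E, 6–C, 7–B form a matching, so any vertex cover needs at least 7 vertices (one per matched edge).
Conversely {1, 2, 3, 4, 5, 6, 7} meets every edge and has exactly 7 vertices, so 7 is optimal.

7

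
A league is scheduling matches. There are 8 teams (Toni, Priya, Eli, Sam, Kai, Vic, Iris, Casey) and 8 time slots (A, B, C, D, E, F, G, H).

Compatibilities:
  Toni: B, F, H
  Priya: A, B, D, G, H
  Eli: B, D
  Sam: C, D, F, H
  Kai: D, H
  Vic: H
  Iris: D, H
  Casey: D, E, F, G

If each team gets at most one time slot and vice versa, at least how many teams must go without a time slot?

1

For example, pair Toni-F, Priya-G, Eli-B, Sam-C, Kai-D, Vic-H, Casey-E.
The set {Kai, Vic, Iris} has only 2 neighbours ({D, H}), so by Hall's theorem at most 7 of the 8 teams can be matched.
That matches 7 of the 8, leaving 1 unmatched; no matching can do better.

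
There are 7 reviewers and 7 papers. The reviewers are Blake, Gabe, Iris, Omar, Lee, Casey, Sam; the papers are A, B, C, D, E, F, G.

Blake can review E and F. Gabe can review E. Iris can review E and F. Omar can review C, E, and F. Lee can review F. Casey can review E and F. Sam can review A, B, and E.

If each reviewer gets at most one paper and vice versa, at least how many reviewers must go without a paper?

A valid assignment of size 4: Blake-F, Gabe-E, Omar-C, Sam-B.
The set {Blake, Gabe, Iris, Lee, Casey} has only 2 neighbours ({E, F}), so by Hall's theorem at most 4 of the 7 reviewers can be matched.
That matches 4 of the 7, leaving 3 unmatched; no matching can do better.

3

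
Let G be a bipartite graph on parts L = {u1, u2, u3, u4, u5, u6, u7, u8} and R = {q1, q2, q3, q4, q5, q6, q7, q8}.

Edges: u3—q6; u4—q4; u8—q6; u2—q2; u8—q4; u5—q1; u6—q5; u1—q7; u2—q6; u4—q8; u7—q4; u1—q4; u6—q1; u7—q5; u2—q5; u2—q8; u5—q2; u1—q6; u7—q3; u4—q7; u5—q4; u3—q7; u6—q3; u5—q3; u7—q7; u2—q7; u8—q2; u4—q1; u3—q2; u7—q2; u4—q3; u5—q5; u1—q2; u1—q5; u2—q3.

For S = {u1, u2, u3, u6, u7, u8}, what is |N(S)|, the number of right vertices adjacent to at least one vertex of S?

The union of neighbours of {u1, u2, u3, u6, u7, u8} is {q1, q2, q3, q4, q5, q6, q7, q8}, which has 8 elements.
Since |N(S)| = 8 ≥ |S| = 6, Hall's condition holds for this subset.

8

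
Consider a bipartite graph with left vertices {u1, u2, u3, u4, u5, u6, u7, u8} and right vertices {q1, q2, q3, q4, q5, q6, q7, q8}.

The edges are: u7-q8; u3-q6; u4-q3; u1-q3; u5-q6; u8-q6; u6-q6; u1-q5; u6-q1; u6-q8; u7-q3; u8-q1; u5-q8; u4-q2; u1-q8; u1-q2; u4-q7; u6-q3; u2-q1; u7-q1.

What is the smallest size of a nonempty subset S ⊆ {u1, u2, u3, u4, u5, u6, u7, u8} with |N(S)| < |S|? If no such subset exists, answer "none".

Take S = {u2, u3, u8}. Its neighbourhood is {q1, q6}, so |N(S)| = 2 < |S| = 3.
Every subset of size less than 3 has at least as many neighbours as members, so 3 is the minimum.

3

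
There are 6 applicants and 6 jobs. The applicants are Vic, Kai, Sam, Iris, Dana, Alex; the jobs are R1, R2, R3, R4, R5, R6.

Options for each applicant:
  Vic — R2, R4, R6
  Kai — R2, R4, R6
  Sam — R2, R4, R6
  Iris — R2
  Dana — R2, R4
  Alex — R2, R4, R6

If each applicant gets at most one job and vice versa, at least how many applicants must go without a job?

3

For example, pair Vic-R2, Kai-R6, Sam-R4.
The set {Vic, Kai, Sam, Iris, Dana, Alex} has only 3 neighbours ({R2, R4, R6}), so by Hall's theorem at most 3 of the 6 applicants can be matched.
That matches 3 of the 6, leaving 3 unmatched; no matching can do better.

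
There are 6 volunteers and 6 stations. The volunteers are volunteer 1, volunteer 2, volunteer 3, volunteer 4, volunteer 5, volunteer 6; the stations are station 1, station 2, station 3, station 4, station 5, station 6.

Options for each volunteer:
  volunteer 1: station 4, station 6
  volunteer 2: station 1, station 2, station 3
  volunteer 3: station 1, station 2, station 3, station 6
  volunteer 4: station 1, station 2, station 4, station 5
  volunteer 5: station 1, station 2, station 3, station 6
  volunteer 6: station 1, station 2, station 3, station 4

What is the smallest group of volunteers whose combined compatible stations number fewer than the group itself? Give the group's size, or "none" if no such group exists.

A matching saturating every volunteer exists, for instance volunteer 1→station 4, volunteer 2→station 3, volunteer 3→station 6, volunteer 4→station 5, volunteer 5→station 1, volunteer 6→station 2.
By Hall's marriage theorem, this means |N(S)| ≥ |S| for every subset S, so no violating subset exists.

none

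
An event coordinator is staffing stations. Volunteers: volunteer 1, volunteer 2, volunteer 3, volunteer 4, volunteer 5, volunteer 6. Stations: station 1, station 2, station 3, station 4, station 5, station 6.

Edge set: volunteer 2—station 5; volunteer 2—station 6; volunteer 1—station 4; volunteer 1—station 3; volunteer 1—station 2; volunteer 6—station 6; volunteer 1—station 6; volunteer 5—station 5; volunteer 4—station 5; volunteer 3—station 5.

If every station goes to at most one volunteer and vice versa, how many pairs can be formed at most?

A valid assignment of size 3: volunteer 1-station 2, volunteer 2-station 6, volunteer 3-station 5.
The set {volunteer 2, volunteer 3, volunteer 4, volunteer 5, volunteer 6} has only 2 neighbours ({station 5, station 6}), so by Hall's theorem at most 3 of the 6 volunteers can be matched.

3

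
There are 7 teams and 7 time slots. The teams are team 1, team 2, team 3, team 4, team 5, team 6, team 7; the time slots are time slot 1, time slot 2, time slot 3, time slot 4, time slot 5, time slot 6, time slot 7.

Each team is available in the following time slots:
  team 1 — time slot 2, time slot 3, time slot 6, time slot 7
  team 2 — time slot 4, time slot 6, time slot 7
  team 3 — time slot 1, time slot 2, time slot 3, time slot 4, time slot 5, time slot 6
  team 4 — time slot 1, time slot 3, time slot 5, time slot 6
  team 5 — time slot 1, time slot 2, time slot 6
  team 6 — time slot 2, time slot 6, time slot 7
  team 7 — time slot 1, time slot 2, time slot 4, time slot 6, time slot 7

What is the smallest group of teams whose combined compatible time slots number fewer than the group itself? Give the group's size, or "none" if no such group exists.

A matching saturating every team exists, for instance team 1→time slot 2, team 2→time slot 4, team 3→time slot 5, team 4→time slot 3, team 5→time slot 1, team 6→time slot 6, team 7→time slot 7.
By Hall's marriage theorem, this means |N(S)| ≥ |S| for every subset S, so no violating subset exists.

none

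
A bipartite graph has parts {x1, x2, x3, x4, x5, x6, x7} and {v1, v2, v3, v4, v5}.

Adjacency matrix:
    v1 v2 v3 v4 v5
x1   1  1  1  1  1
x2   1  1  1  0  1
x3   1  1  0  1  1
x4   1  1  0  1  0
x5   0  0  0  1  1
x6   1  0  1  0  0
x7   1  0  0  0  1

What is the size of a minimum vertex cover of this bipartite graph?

The 5 edges x1–v3, x2–v2, x3–v5, x4–v1, x5–v4 form a matching, so any vertex cover needs at least 5 vertices (one per matched edge).
Conversely {v1, v2, v3, v4, v5} meets every edge and has exactly 5 vertices, so 5 is optimal.

5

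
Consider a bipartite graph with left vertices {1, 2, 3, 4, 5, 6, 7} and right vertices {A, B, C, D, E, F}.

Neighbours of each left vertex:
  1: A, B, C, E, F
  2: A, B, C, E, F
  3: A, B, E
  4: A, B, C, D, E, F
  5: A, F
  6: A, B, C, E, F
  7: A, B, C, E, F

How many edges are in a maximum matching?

6

A valid assignment of size 6: 1→E, 2→C, 3→B, 4→D, 5→F, 6→A.
The set {1, 2, 3, 5, 6, 7} has only 5 neighbours ({A, B, C, E, F}), so by Hall's theorem at most 6 of the 7 left vertices can be matched.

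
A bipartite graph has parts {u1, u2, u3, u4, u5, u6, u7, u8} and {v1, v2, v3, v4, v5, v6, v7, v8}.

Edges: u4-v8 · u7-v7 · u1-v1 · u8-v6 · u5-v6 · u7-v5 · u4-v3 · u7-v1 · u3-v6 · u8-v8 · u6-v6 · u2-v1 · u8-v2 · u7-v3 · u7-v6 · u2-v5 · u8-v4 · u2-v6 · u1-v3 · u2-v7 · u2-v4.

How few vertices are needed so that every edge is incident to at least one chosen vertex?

The 6 edges u1–v1, u2–v4, u3–v6, u4–v8, u7–v3, u8–v2 form a matching, so any vertex cover needs at least 6 vertices (one per matched edge).
Conversely {u1, u2, u4, u7, u8, v6} meets every edge and has exactly 6 vertices, so 6 is optimal.

6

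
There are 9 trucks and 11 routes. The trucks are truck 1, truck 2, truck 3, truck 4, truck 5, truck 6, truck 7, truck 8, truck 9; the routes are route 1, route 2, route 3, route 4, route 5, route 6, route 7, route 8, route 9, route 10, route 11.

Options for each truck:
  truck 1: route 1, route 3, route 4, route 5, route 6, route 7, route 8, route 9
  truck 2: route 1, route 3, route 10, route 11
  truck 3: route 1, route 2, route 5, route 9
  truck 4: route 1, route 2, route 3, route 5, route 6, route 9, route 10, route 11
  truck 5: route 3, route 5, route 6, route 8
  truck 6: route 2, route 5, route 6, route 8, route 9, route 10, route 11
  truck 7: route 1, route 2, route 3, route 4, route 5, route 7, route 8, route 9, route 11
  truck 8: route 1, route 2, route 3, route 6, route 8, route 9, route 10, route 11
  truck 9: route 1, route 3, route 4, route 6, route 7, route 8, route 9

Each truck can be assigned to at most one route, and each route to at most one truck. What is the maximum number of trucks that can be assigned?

9

A valid assignment of size 9: truck 1→route 3, truck 2→route 10, truck 3→route 5, truck 4→route 1, truck 5→route 6, truck 6→route 8, truck 7→route 9, truck 8→route 2, truck 9→route 4.
This saturates every truck, so 9 is the maximum.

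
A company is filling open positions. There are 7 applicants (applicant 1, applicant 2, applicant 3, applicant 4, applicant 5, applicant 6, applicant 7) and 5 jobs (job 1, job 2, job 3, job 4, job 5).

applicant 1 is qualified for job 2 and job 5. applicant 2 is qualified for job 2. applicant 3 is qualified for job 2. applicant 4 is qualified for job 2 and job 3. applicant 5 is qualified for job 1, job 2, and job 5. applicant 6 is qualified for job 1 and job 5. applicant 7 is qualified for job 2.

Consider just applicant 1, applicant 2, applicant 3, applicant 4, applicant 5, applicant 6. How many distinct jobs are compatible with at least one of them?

The union of neighbours of {applicant 1, applicant 2, applicant 3, applicant 4, applicant 5, applicant 6} is {job 1, job 2, job 3, job 5}, which has 4 elements.
Since |N(S)| = 4 < |S| = 6, Hall's condition fails for this subset.

4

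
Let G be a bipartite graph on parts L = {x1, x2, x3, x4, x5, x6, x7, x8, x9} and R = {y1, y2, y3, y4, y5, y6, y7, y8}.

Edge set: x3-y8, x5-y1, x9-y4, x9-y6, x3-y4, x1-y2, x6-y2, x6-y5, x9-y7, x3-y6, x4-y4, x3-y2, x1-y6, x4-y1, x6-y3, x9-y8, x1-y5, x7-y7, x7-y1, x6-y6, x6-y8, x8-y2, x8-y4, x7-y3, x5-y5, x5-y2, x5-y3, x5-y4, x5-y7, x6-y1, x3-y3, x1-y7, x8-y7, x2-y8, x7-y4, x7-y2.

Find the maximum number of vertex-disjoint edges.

8

For example, pair x1–y5, x2–y8, x3–y2, x4–y1, x5–y3, x6–y6, x7–y4, x8–y7.
The set {x1, x2, x3, x4, x5, x6, x7, x8, x9} has only 8 neighbours ({y1, y2, y3, y4, y5, y6, y7, y8}), so by Hall's theorem at most 8 of the 9 left vertices can be matched.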